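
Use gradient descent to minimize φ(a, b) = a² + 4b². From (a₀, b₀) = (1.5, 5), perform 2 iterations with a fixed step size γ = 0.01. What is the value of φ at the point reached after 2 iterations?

73.71462436

∇φ = (2a, 8b)
Step 1: at (1.5, 5), ∇φ = (3, 40) → (1.5, 5) − 0.01·(3, 40) = (1.47, 4.6)
Step 2: at (1.47, 4.6), ∇φ = (2.94, 36.8) → (1.47, 4.6) − 0.01·(2.94, 36.8) = (1.4406, 4.232)
φ(1.4406, 4.232) = 73.71462436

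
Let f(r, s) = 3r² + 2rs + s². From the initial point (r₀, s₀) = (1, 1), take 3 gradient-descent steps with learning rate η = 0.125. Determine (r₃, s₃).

∇f = (6r + 2s, 2r + 2s)
(r₁, s₁) = (1, 1) − 0.125·(8, 4) = (0, 0.5)
(r₂, s₂) = (0, 0.5) − 0.125·(1, 1) = (-0.125, 0.375)
(r₃, s₃) = (-0.125, 0.375) − 0.125·(0, 0.5) = (-0.125, 0.3125)

(-0.125, 0.3125)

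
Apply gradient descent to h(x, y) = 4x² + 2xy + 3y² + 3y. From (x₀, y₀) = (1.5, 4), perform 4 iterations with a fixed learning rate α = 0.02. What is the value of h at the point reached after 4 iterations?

∇h = (8x + 2y, 2x + 6y + 3)
(x₁, y₁) = (1.5, 4) − 0.02·(20, 30) = (1.1, 3.4)
(x₂, y₂) = (1.1, 3.4) − 0.02·(15.6, 25.6) = (0.788, 2.888)
(x₃, y₃) = (0.788, 2.888) − 0.02·(12.08, 21.904) = (0.5464, 2.44992)
(x₄, y₄) = (0.5464, 2.44992) − 0.02·(9.27104, 18.79232) = (0.3609792, 2.0740736)
h(0.3609792, 2.0740736) = 21.14618348371968

21.14618348371968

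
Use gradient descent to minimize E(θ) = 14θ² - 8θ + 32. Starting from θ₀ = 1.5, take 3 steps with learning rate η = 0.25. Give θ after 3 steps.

-262

E′(θ) = 28θ - 8
θ₁ = 1.5 − 0.25·34 = -7
θ₂ = -7 − 0.25·(-204) = 44
θ₃ = 44 − 0.25·1224 = -262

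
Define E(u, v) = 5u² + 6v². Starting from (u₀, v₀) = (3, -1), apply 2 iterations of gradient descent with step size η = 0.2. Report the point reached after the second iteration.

∇E = (10u, 12v)
Step 1: at (3, -1), ∇E = (30, -12) → (3, -1) − 0.2·(30, -12) = (-3, 1.4)
Step 2: at (-3, 1.4), ∇E = (-30, 16.8) → (-3, 1.4) − 0.2·(-30, 16.8) = (3, -1.96)

(3, -1.96)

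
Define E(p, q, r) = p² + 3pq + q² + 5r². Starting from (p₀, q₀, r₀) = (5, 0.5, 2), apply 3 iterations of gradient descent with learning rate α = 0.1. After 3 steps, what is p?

∇E = (2p + 3q, 3p + 2q, 10r)
(p₁, q₁, r₁) = (5, 0.5, 2) − 0.1·(11.5, 16, 20) = (3.85, -1.1, 0)
(p₂, q₂, r₂) = (3.85, -1.1, 0) − 0.1·(4.4, 9.35, 0) = (3.41, -2.035, 0)
(p₃, q₃, r₃) = (3.41, -2.035, 0) − 0.1·(0.715, 6.16, 0) = (3.3385, -2.651, 0)
p = 3.3385

3.3385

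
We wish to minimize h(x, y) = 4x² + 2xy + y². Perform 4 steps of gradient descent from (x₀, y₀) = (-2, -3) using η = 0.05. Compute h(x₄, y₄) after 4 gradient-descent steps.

2.42399767

∇h = (8x + 2y, 2x + 2y)
Step 1: at (-2, -3), ∇h = (-22, -10) → (-2, -3) − 0.05·(-22, -10) = (-0.9, -2.5)
Step 2: at (-0.9, -2.5), ∇h = (-12.2, -6.8) → (-0.9, -2.5) − 0.05·(-12.2, -6.8) = (-0.29, -2.16)
Step 3: at (-0.29, -2.16), ∇h = (-6.64, -4.9) → (-0.29, -2.16) − 0.05·(-6.64, -4.9) = (0.042, -1.915)
Step 4: at (0.042, -1.915), ∇h = (-3.494, -3.746) → (0.042, -1.915) − 0.05·(-3.494, -3.746) = (0.2167, -1.7277)
h(0.2167, -1.7277) = 2.42399767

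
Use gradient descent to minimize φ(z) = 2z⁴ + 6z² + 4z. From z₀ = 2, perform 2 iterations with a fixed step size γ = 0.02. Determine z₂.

φ′(z) = 8z³ + 12z + 4
z₁ = 2 − 0.02·92 = 0.16
z₂ = 0.16 − 0.02·5.952768 = 0.04094464

0.04094464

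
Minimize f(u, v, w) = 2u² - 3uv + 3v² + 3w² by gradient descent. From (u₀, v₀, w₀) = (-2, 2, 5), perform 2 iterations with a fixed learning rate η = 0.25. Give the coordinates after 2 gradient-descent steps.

∇f = (4u - 3v, -3u + 6v, 6w)
(u₁, v₁, w₁) = (-2, 2, 5) − 0.25·(-14, 18, 30) = (1.5, -2.5, -2.5)
(u₂, v₂, w₂) = (1.5, -2.5, -2.5) − 0.25·(13.5, -19.5, -15) = (-1.875, 2.375, 1.25)

(-1.875, 2.375, 1.25)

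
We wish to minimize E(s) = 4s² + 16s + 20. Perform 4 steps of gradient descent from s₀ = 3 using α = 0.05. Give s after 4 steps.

-1.352

E′(s) = 8s + 16
Step 1: E′(3) = 40; s₁ = 3 − 0.05·40 = 1
Step 2: E′(1) = 24; s₂ = 1 − 0.05·24 = -0.2
Step 3: E′(-0.2) = 14.4; s₃ = -0.2 − 0.05·14.4 = -0.92
Step 4: E′(-0.92) = 8.64; s₄ = -0.92 − 0.05·8.64 = -1.352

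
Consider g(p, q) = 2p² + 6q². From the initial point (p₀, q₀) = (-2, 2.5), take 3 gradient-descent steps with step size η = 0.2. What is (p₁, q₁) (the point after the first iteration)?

(-0.4, -3.5)

∇g = (4p, 12q)
(p₁, q₁) = (-2, 2.5) − 0.2·(-8, 30) = (-0.4, -3.5)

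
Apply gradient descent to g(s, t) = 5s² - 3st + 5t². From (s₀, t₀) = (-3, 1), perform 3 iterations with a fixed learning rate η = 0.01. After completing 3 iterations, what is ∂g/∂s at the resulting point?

-22.751577

∇g = (10s - 3t, -3s + 10t)
Step 1: at (-3, 1), ∇g = (-33, 19) → (-3, 1) − 0.01·(-33, 19) = (-2.67, 0.81)
Step 2: at (-2.67, 0.81), ∇g = (-29.13, 16.11) → (-2.67, 0.81) − 0.01·(-29.13, 16.11) = (-2.3787, 0.6489)
Step 3: at (-2.3787, 0.6489), ∇g = (-25.7337, 13.6251) → (-2.3787, 0.6489) − 0.01·(-25.7337, 13.6251) = (-2.121363, 0.512649)
∂g/∂s at (-2.121363, 0.512649) = -22.751577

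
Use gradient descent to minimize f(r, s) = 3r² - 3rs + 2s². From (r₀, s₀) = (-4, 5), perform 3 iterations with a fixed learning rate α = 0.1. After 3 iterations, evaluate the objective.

0.807375

∇f = (6r - 3s, -3r + 4s)
Step 1: at (-4, 5), ∇f = (-39, 32) → (-4, 5) − 0.1·(-39, 32) = (-0.1, 1.8)
Step 2: at (-0.1, 1.8), ∇f = (-6, 7.5) → (-0.1, 1.8) − 0.1·(-6, 7.5) = (0.5, 1.05)
Step 3: at (0.5, 1.05), ∇f = (-0.15, 2.7) → (0.5, 1.05) − 0.1·(-0.15, 2.7) = (0.515, 0.78)
f(0.515, 0.78) = 0.807375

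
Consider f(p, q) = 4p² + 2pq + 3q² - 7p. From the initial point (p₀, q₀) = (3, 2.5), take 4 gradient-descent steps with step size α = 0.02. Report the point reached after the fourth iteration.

(1.69964544, 1.18347264)

∇f = (8p + 2q - 7, 2p + 6q)
(p₁, q₁) = (3, 2.5) − 0.02·(22, 21) = (2.56, 2.08)
(p₂, q₂) = (2.56, 2.08) − 0.02·(17.64, 17.6) = (2.2072, 1.728)
(p₃, q₃) = (2.2072, 1.728) − 0.02·(14.1136, 14.7824) = (1.924928, 1.432352)
(p₄, q₄) = (1.924928, 1.432352) − 0.02·(11.264128, 12.443968) = (1.69964544, 1.18347264)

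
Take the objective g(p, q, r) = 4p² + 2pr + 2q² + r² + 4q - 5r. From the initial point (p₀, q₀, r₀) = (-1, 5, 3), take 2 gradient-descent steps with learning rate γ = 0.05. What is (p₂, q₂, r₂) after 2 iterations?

∇g = (8p + 2r, 4q + 4, 2p + 2r - 5)
(p₁, q₁, r₁) = (-1, 5, 3) − 0.05·(-2, 24, -1) = (-0.9, 3.8, 3.05)
(p₂, q₂, r₂) = (-0.9, 3.8, 3.05) − 0.05·(-1.1, 19.2, -0.7) = (-0.845, 2.84, 3.085)

(-0.845, 2.84, 3.085)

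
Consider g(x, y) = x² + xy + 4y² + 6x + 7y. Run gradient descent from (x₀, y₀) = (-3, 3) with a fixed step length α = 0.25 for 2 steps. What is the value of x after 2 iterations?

∇g = (2x + y + 6, x + 8y + 7)
Step 1: at (-3, 3), ∇g = (3, 28) → (-3, 3) − 0.25·(3, 28) = (-3.75, -4)
Step 2: at (-3.75, -4), ∇g = (-5.5, -28.75) → (-3.75, -4) − 0.25·(-5.5, -28.75) = (-2.375, 3.1875)
x = -2.375

-2.375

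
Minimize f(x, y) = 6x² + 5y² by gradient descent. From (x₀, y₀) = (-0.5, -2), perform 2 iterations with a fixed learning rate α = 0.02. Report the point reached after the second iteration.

∇f = (12x, 10y)
(x₁, y₁) = (-0.5, -2) − 0.02·(-6, -20) = (-0.38, -1.6)
(x₂, y₂) = (-0.38, -1.6) − 0.02·(-4.56, -16) = (-0.2888, -1.28)

(-0.2888, -1.28)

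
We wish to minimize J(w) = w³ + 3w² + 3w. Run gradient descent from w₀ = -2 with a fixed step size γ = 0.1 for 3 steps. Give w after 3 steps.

J′(w) = 3w² + 6w + 3
w₁ = -2 − 0.1·3 = -2.3
w₂ = -2.3 − 0.1·5.07 = -2.807
w₃ = -2.807 − 0.1·9.795747 = -3.7865747

-3.7865747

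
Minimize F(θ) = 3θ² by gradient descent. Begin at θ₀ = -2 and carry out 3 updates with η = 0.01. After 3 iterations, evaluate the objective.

8.278437372672

F′(θ) = 6θ
θ₁ = -2 − 0.01·(-12) = -1.88
θ₂ = -1.88 − 0.01·(-11.28) = -1.7672
θ₃ = -1.7672 − 0.01·(-10.6032) = -1.661168
F(-1.661168) = 8.278437372672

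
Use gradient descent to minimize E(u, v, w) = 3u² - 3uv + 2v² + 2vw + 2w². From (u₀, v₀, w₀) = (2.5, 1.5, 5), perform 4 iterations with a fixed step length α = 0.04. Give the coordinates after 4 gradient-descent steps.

(1.15856896, 0.53411328, 2.23694336)

∇E = (6u - 3v, -3u + 4v + 2w, 2v + 4w)
Step 1: at (2.5, 1.5, 5), ∇E = (10.5, 8.5, 23) → (2.5, 1.5, 5) − 0.04·(10.5, 8.5, 23) = (2.08, 1.16, 4.08)
Step 2: at (2.08, 1.16, 4.08), ∇E = (9, 6.56, 18.64) → (2.08, 1.16, 4.08) − 0.04·(9, 6.56, 18.64) = (1.72, 0.8976, 3.3344)
Step 3: at (1.72, 0.8976, 3.3344), ∇E = (7.6272, 5.0992, 15.1328) → (1.72, 0.8976, 3.3344) − 0.04·(7.6272, 5.0992, 15.1328) = (1.414912, 0.693632, 2.729088)
Step 4: at (1.414912, 0.693632, 2.729088), ∇E = (6.408576, 3.987968, 12.303616) → (1.414912, 0.693632, 2.729088) − 0.04·(6.408576, 3.987968, 12.303616) = (1.15856896, 0.53411328, 2.23694336)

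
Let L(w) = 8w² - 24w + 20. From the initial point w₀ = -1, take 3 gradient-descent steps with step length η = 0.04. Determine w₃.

L′(w) = 16w - 24
Step 1: L′(-1) = -40; w₁ = -1 − 0.04·(-40) = 0.6
Step 2: L′(0.6) = -14.4; w₂ = 0.6 − 0.04·(-14.4) = 1.176
Step 3: L′(1.176) = -5.184; w₃ = 1.176 − 0.04·(-5.184) = 1.38336

1.38336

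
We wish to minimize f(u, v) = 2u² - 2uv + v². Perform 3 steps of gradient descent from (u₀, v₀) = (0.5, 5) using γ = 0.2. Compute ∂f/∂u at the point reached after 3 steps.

1.104

∇f = (4u - 2v, -2u + 2v)
(u₁, v₁) = (0.5, 5) − 0.2·(-8, 9) = (2.1, 3.2)
(u₂, v₂) = (2.1, 3.2) − 0.2·(2, 2.2) = (1.7, 2.76)
(u₃, v₃) = (1.7, 2.76) − 0.2·(1.28, 2.12) = (1.444, 2.336)
∂f/∂u at (1.444, 2.336) = 1.104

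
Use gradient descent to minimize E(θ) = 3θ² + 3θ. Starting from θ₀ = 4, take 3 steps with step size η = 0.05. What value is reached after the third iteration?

1.0435

E′(θ) = 6θ + 3
θ₁ = 4 − 0.05·27 = 2.65
θ₂ = 2.65 − 0.05·18.9 = 1.705
θ₃ = 1.705 − 0.05·13.23 = 1.0435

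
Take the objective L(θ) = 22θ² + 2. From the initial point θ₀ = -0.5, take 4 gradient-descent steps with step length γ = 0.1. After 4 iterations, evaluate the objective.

L′(θ) = 44θ
Step 1: L′(-0.5) = -22; θ₁ = -0.5 − 0.1·(-22) = 1.7
Step 2: L′(1.7) = 74.8; θ₂ = 1.7 − 0.1·74.8 = -5.78
Step 3: L′(-5.78) = -254.32; θ₃ = -5.78 − 0.1·(-254.32) = 19.652
Step 4: L′(19.652) = 864.688; θ₄ = 19.652 − 0.1·864.688 = -66.8168
L(-66.8168) = 98220.66476928

98220.66476928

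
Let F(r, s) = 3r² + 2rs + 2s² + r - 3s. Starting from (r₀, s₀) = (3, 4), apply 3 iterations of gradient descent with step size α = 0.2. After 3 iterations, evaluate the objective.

∇F = (6r + 2s + 1, 2r + 4s - 3)
(r₁, s₁) = (3, 4) − 0.2·(27, 19) = (-2.4, 0.2)
(r₂, s₂) = (-2.4, 0.2) − 0.2·(-13, -7) = (0.2, 1.6)
(r₃, s₃) = (0.2, 1.6) − 0.2·(5.4, 3.8) = (-0.88, 0.84)
F(-0.88, 0.84) = -1.144

-1.144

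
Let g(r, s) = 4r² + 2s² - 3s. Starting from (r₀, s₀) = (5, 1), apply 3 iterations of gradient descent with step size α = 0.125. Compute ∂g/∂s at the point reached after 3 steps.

∇g = (8r, 4s - 3)
(r₁, s₁) = (5, 1) − 0.125·(40, 1) = (0, 0.875)
(r₂, s₂) = (0, 0.875) − 0.125·(0, 0.5) = (0, 0.8125)
(r₃, s₃) = (0, 0.8125) − 0.125·(0, 0.25) = (0, 0.78125)
∂g/∂s at (0, 0.78125) = 0.125

0.125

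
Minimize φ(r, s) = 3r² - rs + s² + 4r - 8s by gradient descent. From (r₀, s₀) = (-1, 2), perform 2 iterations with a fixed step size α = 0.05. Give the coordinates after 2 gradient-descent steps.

(-0.6525, 2.295)

∇φ = (6r - s + 4, -r + 2s - 8)
Step 1: at (-1, 2), ∇φ = (-4, -3) → (-1, 2) − 0.05·(-4, -3) = (-0.8, 2.15)
Step 2: at (-0.8, 2.15), ∇φ = (-2.95, -2.9) → (-0.8, 2.15) − 0.05·(-2.95, -2.9) = (-0.6525, 2.295)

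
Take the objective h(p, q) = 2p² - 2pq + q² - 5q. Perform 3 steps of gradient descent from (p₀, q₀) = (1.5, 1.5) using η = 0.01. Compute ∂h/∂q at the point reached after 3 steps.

∇h = (4p - 2q, -2p + 2q - 5)
Step 1: at (1.5, 1.5), ∇h = (3, -5) → (1.5, 1.5) − 0.01·(3, -5) = (1.47, 1.55)
Step 2: at (1.47, 1.55), ∇h = (2.78, -4.84) → (1.47, 1.55) − 0.01·(2.78, -4.84) = (1.4422, 1.5984)
Step 3: at (1.4422, 1.5984), ∇h = (2.572, -4.6876) → (1.4422, 1.5984) − 0.01·(2.572, -4.6876) = (1.41648, 1.645276)
∂h/∂q at (1.41648, 1.645276) = -4.542408

-4.542408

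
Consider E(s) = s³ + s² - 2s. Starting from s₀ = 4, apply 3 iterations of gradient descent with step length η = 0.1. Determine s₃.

-1.6886192

E′(s) = 3s² + 2s - 2
Step 1: E′(4) = 54; s₁ = 4 − 0.1·54 = -1.4
Step 2: E′(-1.4) = 1.08; s₂ = -1.4 − 0.1·1.08 = -1.508
Step 3: E′(-1.508) = 1.806192; s₃ = -1.508 − 0.1·1.806192 = -1.6886192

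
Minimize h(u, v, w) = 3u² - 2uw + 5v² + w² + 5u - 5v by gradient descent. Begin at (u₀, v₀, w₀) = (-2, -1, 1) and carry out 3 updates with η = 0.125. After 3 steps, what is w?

∇h = (6u - 2w + 5, 10v - 5, -2u + 2w)
(u₁, v₁, w₁) = (-2, -1, 1) − 0.125·(-9, -15, 6) = (-0.875, 0.875, 0.25)
(u₂, v₂, w₂) = (-0.875, 0.875, 0.25) − 0.125·(-0.75, 3.75, 2.25) = (-0.78125, 0.40625, -0.03125)
(u₃, v₃, w₃) = (-0.78125, 0.40625, -0.03125) − 0.125·(0.375, -0.9375, 1.5) = (-0.828125, 0.5234375, -0.21875)
w = -0.21875

-0.21875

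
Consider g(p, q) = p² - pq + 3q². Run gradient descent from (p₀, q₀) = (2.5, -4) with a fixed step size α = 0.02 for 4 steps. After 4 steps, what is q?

-2.25057152

∇g = (2p - q, -p + 6q)
(p₁, q₁) = (2.5, -4) − 0.02·(9, -26.5) = (2.32, -3.47)
(p₂, q₂) = (2.32, -3.47) − 0.02·(8.11, -23.14) = (2.1578, -3.0072)
(p₃, q₃) = (2.1578, -3.0072) − 0.02·(7.3228, -20.201) = (2.011344, -2.60318)
(p₄, q₄) = (2.011344, -2.60318) − 0.02·(6.625868, -17.630424) = (1.87882664, -2.25057152)
q = -2.25057152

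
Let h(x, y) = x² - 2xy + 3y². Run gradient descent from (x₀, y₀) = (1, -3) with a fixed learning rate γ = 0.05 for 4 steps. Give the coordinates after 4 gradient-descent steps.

(0.0644, -0.6156)

∇h = (2x - 2y, -2x + 6y)
Step 1: at (1, -3), ∇h = (8, -20) → (1, -3) − 0.05·(8, -20) = (0.6, -2)
Step 2: at (0.6, -2), ∇h = (5.2, -13.2) → (0.6, -2) − 0.05·(5.2, -13.2) = (0.34, -1.34)
Step 3: at (0.34, -1.34), ∇h = (3.36, -8.72) → (0.34, -1.34) − 0.05·(3.36, -8.72) = (0.172, -0.904)
Step 4: at (0.172, -0.904), ∇h = (2.152, -5.768) → (0.172, -0.904) − 0.05·(2.152, -5.768) = (0.0644, -0.6156)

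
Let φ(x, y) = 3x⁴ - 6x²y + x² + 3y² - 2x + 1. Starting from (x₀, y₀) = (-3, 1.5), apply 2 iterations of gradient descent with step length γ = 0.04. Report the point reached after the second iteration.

(-236.57343744, 18.332256)

∇φ = (12x³ - 12xy + 2x - 2, -6x² + 6y)
(x₁, y₁) = (-3, 1.5) − 0.04·(-278, -45) = (8.12, 3.3)
(x₂, y₂) = (8.12, 3.3) − 0.04·(6117.335936, -375.8064) = (-236.57343744, 18.332256)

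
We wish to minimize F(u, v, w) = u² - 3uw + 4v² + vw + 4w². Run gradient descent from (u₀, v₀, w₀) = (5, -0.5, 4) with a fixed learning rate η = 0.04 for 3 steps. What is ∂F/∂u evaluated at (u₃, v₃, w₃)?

2.23184

∇F = (2u - 3w, 8v + w, -3u + v + 8w)
(u₁, v₁, w₁) = (5, -0.5, 4) − 0.04·(-2, 0, 16.5) = (5.08, -0.5, 3.34)
(u₂, v₂, w₂) = (5.08, -0.5, 3.34) − 0.04·(0.14, -0.66, 10.98) = (5.0744, -0.4736, 2.9008)
(u₃, v₃, w₃) = (5.0744, -0.4736, 2.9008) − 0.04·(1.4464, -0.888, 7.5096) = (5.016544, -0.43808, 2.600416)
∂F/∂u at (5.016544, -0.43808, 2.600416) = 2.23184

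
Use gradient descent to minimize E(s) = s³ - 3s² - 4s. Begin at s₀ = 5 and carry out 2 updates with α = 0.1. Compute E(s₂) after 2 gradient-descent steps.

E′(s) = 3s² - 6s - 4
s₁ = 5 − 0.1·41 = 0.9
s₂ = 0.9 − 0.1·(-6.97) = 1.597
E(1.597) = -9.966223827

-9.966223827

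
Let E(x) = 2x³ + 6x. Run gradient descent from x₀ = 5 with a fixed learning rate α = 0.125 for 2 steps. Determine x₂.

E′(x) = 6x² + 6
x₁ = 5 − 0.125·156 = -14.5
x₂ = -14.5 − 0.125·1267.5 = -172.9375

-172.9375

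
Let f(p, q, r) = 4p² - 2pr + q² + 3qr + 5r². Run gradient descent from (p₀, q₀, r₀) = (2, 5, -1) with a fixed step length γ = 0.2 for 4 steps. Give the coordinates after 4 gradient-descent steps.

(0.5824, 1.5744, -2.048)

∇f = (8p - 2r, 2q + 3r, -2p + 3q + 10r)
Step 1: at (2, 5, -1), ∇f = (18, 7, 1) → (2, 5, -1) − 0.2·(18, 7, 1) = (-1.6, 3.6, -1.2)
Step 2: at (-1.6, 3.6, -1.2), ∇f = (-10.4, 3.6, 2) → (-1.6, 3.6, -1.2) − 0.2·(-10.4, 3.6, 2) = (0.48, 2.88, -1.6)
Step 3: at (0.48, 2.88, -1.6), ∇f = (7.04, 0.96, -8.32) → (0.48, 2.88, -1.6) − 0.2·(7.04, 0.96, -8.32) = (-0.928, 2.688, 0.064)
Step 4: at (-0.928, 2.688, 0.064), ∇f = (-7.552, 5.568, 10.56) → (-0.928, 2.688, 0.064) − 0.2·(-7.552, 5.568, 10.56) = (0.5824, 1.5744, -2.048)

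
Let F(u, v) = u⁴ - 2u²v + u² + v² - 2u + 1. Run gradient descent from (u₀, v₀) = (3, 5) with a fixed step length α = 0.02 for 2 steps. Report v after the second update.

∇F = (4u³ - 4uv + 2u - 2, -2u² + 2v)
Step 1: at (3, 5), ∇F = (52, -8) → (3, 5) − 0.02·(52, -8) = (1.96, 5.16)
Step 2: at (1.96, 5.16), ∇F = (-8.416256, 2.6368) → (1.96, 5.16) − 0.02·(-8.416256, 2.6368) = (2.12832512, 5.107264)
v = 5.107264

5.107264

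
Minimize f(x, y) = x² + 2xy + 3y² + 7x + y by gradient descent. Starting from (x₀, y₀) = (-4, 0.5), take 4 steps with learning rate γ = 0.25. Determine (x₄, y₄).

(-4.75, 1.25)

∇f = (2x + 2y + 7, 2x + 6y + 1)
(x₁, y₁) = (-4, 0.5) − 0.25·(0, -4) = (-4, 1.5)
(x₂, y₂) = (-4, 1.5) − 0.25·(2, 2) = (-4.5, 1)
(x₃, y₃) = (-4.5, 1) − 0.25·(0, -2) = (-4.5, 1.5)
(x₄, y₄) = (-4.5, 1.5) − 0.25·(1, 1) = (-4.75, 1.25)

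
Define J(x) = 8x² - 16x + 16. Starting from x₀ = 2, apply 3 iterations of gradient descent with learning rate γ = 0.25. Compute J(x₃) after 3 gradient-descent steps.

J′(x) = 16x - 16
x₁ = 2 − 0.25·16 = -2
x₂ = -2 − 0.25·(-48) = 10
x₃ = 10 − 0.25·144 = -26
J(-26) = 5840

5840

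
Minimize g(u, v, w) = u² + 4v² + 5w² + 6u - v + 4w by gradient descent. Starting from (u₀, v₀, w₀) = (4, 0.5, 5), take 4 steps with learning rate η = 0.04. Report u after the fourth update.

2.01475072

∇g = (2u + 6, 8v - 1, 10w + 4)
Step 1: at (4, 0.5, 5), ∇g = (14, 3, 54) → (4, 0.5, 5) − 0.04·(14, 3, 54) = (3.44, 0.38, 2.84)
Step 2: at (3.44, 0.38, 2.84), ∇g = (12.88, 2.04, 32.4) → (3.44, 0.38, 2.84) − 0.04·(12.88, 2.04, 32.4) = (2.9248, 0.2984, 1.544)
Step 3: at (2.9248, 0.2984, 1.544), ∇g = (11.8496, 1.3872, 19.44) → (2.9248, 0.2984, 1.544) − 0.04·(11.8496, 1.3872, 19.44) = (2.450816, 0.242912, 0.7664)
Step 4: at (2.450816, 0.242912, 0.7664), ∇g = (10.901632, 0.943296, 11.664) → (2.450816, 0.242912, 0.7664) − 0.04·(10.901632, 0.943296, 11.664) = (2.01475072, 0.20518016, 0.29984)
u = 2.01475072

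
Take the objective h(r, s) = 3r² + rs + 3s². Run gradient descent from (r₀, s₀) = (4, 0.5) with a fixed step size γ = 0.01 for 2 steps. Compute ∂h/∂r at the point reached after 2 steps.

∇h = (6r + s, r + 6s)
Step 1: at (4, 0.5), ∇h = (24.5, 7) → (4, 0.5) − 0.01·(24.5, 7) = (3.755, 0.43)
Step 2: at (3.755, 0.43), ∇h = (22.96, 6.335) → (3.755, 0.43) − 0.01·(22.96, 6.335) = (3.5254, 0.36665)
∂h/∂r at (3.5254, 0.36665) = 21.51905

21.51905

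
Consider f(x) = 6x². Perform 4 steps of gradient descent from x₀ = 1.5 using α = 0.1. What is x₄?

0.0024

f′(x) = 12x
Step 1: f′(1.5) = 18; x₁ = 1.5 − 0.1·18 = -0.3
Step 2: f′(-0.3) = -3.6; x₂ = -0.3 − 0.1·(-3.6) = 0.06
Step 3: f′(0.06) = 0.72; x₃ = 0.06 − 0.1·0.72 = -0.012
Step 4: f′(-0.012) = -0.144; x₄ = -0.012 − 0.1·(-0.144) = 0.0024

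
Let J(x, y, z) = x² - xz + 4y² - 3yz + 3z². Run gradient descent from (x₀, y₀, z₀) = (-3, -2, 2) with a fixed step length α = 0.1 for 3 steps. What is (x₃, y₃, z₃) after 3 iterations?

(-1.436, -0.058, -0.254)

∇J = (2x - z, 8y - 3z, -x - 3y + 6z)
Step 1: at (-3, -2, 2), ∇J = (-8, -22, 21) → (-3, -2, 2) − 0.1·(-8, -22, 21) = (-2.2, 0.2, -0.1)
Step 2: at (-2.2, 0.2, -0.1), ∇J = (-4.3, 1.9, 1) → (-2.2, 0.2, -0.1) − 0.1·(-4.3, 1.9, 1) = (-1.77, 0.01, -0.2)
Step 3: at (-1.77, 0.01, -0.2), ∇J = (-3.34, 0.68, 0.54) → (-1.77, 0.01, -0.2) − 0.1·(-3.34, 0.68, 0.54) = (-1.436, -0.058, -0.254)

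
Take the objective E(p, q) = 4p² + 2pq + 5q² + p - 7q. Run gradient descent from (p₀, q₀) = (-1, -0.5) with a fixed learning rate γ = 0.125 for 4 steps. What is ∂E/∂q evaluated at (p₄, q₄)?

∇E = (8p + 2q + 1, 2p + 10q - 7)
(p₁, q₁) = (-1, -0.5) − 0.125·(-8, -14) = (0, 1.25)
(p₂, q₂) = (0, 1.25) − 0.125·(3.5, 5.5) = (-0.4375, 0.5625)
(p₃, q₃) = (-0.4375, 0.5625) − 0.125·(-1.375, -2.25) = (-0.265625, 0.84375)
(p₄, q₄) = (-0.265625, 0.84375) − 0.125·(0.5625, 0.90625) = (-0.3359375, 0.73046875)
∂E/∂q at (-0.3359375, 0.73046875) = -0.3671875

-0.3671875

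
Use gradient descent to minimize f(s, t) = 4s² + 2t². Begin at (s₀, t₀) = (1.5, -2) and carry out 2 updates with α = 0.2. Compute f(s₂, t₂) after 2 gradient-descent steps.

1.1792

∇f = (8s, 4t)
Step 1: at (1.5, -2), ∇f = (12, -8) → (1.5, -2) − 0.2·(12, -8) = (-0.9, -0.4)
Step 2: at (-0.9, -0.4), ∇f = (-7.2, -1.6) → (-0.9, -0.4) − 0.2·(-7.2, -1.6) = (0.54, -0.08)
f(0.54, -0.08) = 1.1792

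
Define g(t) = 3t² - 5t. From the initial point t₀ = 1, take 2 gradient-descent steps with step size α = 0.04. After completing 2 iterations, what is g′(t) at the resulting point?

0.5776

g′(t) = 6t - 5
Step 1: g′(1) = 1; t₁ = 1 − 0.04·1 = 0.96
Step 2: g′(0.96) = 0.76; t₂ = 0.96 − 0.04·0.76 = 0.9296
g′(t) at (0.9296) = 0.5776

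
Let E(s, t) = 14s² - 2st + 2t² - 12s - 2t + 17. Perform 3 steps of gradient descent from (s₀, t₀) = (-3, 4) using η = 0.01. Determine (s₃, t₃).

(-0.682368, 3.479344)

∇E = (28s - 2t - 12, -2s + 4t - 2)
(s₁, t₁) = (-3, 4) − 0.01·(-104, 20) = (-1.96, 3.8)
(s₂, t₂) = (-1.96, 3.8) − 0.01·(-74.48, 17.12) = (-1.2152, 3.6288)
(s₃, t₃) = (-1.2152, 3.6288) − 0.01·(-53.2832, 14.9456) = (-0.682368, 3.479344)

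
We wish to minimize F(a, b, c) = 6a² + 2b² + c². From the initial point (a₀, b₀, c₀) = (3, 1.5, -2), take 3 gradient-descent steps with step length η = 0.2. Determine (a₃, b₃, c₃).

(-8.232, 0.012, -0.432)

∇F = (12a, 4b, 2c)
Step 1: at (3, 1.5, -2), ∇F = (36, 6, -4) → (3, 1.5, -2) − 0.2·(36, 6, -4) = (-4.2, 0.3, -1.2)
Step 2: at (-4.2, 0.3, -1.2), ∇F = (-50.4, 1.2, -2.4) → (-4.2, 0.3, -1.2) − 0.2·(-50.4, 1.2, -2.4) = (5.88, 0.06, -0.72)
Step 3: at (5.88, 0.06, -0.72), ∇F = (70.56, 0.24, -1.44) → (5.88, 0.06, -0.72) − 0.2·(70.56, 0.24, -1.44) = (-8.232, 0.012, -0.432)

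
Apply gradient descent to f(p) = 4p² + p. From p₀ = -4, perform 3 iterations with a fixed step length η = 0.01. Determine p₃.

f′(p) = 8p + 1
Step 1: f′(-4) = -31; p₁ = -4 − 0.01·(-31) = -3.69
Step 2: f′(-3.69) = -28.52; p₂ = -3.69 − 0.01·(-28.52) = -3.4048
Step 3: f′(-3.4048) = -26.2384; p₃ = -3.4048 − 0.01·(-26.2384) = -3.142416

-3.142416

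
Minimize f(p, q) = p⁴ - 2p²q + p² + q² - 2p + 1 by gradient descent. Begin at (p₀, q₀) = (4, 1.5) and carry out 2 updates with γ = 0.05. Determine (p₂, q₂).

(86.9368, 8.896)

∇f = (4p³ - 4pq + 2p - 2, -2p² + 2q)
(p₁, q₁) = (4, 1.5) − 0.05·(238, -29) = (-7.9, 2.95)
(p₂, q₂) = (-7.9, 2.95) − 0.05·(-1896.736, -118.92) = (86.9368, 8.896)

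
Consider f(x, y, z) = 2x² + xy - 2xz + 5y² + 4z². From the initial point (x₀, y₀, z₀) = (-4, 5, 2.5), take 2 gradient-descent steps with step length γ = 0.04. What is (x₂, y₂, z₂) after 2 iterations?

(-2.8384, 2.0304, 0.6696)

∇f = (4x + y - 2z, x + 10y, -2x + 8z)
(x₁, y₁, z₁) = (-4, 5, 2.5) − 0.04·(-16, 46, 28) = (-3.36, 3.16, 1.38)
(x₂, y₂, z₂) = (-3.36, 3.16, 1.38) − 0.04·(-13.04, 28.24, 17.76) = (-2.8384, 2.0304, 0.6696)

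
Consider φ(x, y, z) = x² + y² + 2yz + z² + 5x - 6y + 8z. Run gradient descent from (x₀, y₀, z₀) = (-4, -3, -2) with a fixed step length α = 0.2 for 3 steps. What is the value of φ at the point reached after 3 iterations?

∇φ = (2x + 5, 2y + 2z - 6, 2y + 2z + 8)
(x₁, y₁, z₁) = (-4, -3, -2) − 0.2·(-3, -16, -2) = (-3.4, 0.2, -1.6)
(x₂, y₂, z₂) = (-3.4, 0.2, -1.6) − 0.2·(-1.8, -8.8, 5.2) = (-3.04, 1.96, -2.64)
(x₃, y₃, z₃) = (-3.04, 1.96, -2.64) − 0.2·(-1.08, -7.36, 6.64) = (-2.824, 3.432, -3.968)
φ(-2.824, 3.432, -3.968) = -58.193728

-58.193728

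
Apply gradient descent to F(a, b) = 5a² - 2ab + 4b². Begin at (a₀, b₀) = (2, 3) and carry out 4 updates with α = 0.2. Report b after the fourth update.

-0.1104

∇F = (10a - 2b, -2a + 8b)
Step 1: at (2, 3), ∇F = (14, 20) → (2, 3) − 0.2·(14, 20) = (-0.8, -1)
Step 2: at (-0.8, -1), ∇F = (-6, -6.4) → (-0.8, -1) − 0.2·(-6, -6.4) = (0.4, 0.28)
Step 3: at (0.4, 0.28), ∇F = (3.44, 1.44) → (0.4, 0.28) − 0.2·(3.44, 1.44) = (-0.288, -0.008)
Step 4: at (-0.288, -0.008), ∇F = (-2.864, 0.512) → (-0.288, -0.008) − 0.2·(-2.864, 0.512) = (0.2848, -0.1104)
b = -0.1104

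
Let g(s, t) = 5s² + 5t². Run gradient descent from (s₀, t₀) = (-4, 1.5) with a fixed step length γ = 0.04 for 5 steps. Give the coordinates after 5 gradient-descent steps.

∇g = (10s, 10t)
(s₁, t₁) = (-4, 1.5) − 0.04·(-40, 15) = (-2.4, 0.9)
(s₂, t₂) = (-2.4, 0.9) − 0.04·(-24, 9) = (-1.44, 0.54)
(s₃, t₃) = (-1.44, 0.54) − 0.04·(-14.4, 5.4) = (-0.864, 0.324)
(s₄, t₄) = (-0.864, 0.324) − 0.04·(-8.64, 3.24) = (-0.5184, 0.1944)
(s₅, t₅) = (-0.5184, 0.1944) − 0.04·(-5.184, 1.944) = (-0.31104, 0.11664)

(-0.31104, 0.11664)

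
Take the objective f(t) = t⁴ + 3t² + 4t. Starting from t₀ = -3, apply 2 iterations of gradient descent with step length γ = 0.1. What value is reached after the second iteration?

-308.1952

f′(t) = 4t³ + 6t + 4
Step 1: f′(-3) = -122; t₁ = -3 − 0.1·(-122) = 9.2
Step 2: f′(9.2) = 3173.952; t₂ = 9.2 − 0.1·3173.952 = -308.1952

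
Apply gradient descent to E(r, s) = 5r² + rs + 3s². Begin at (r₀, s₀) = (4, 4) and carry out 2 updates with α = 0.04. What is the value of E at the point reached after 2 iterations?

23.34916608

∇E = (10r + s, r + 6s)
Step 1: at (4, 4), ∇E = (44, 28) → (4, 4) − 0.04·(44, 28) = (2.24, 2.88)
Step 2: at (2.24, 2.88), ∇E = (25.28, 19.52) → (2.24, 2.88) − 0.04·(25.28, 19.52) = (1.2288, 2.0992)
E(1.2288, 2.0992) = 23.34916608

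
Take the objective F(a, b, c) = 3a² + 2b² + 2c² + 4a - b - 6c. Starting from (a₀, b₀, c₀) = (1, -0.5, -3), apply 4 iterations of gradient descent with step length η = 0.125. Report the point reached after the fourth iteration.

∇F = (6a + 4, 4b - 1, 4c - 6)
Step 1: at (1, -0.5, -3), ∇F = (10, -3, -18) → (1, -0.5, -3) − 0.125·(10, -3, -18) = (-0.25, -0.125, -0.75)
Step 2: at (-0.25, -0.125, -0.75), ∇F = (2.5, -1.5, -9) → (-0.25, -0.125, -0.75) − 0.125·(2.5, -1.5, -9) = (-0.5625, 0.0625, 0.375)
Step 3: at (-0.5625, 0.0625, 0.375), ∇F = (0.625, -0.75, -4.5) → (-0.5625, 0.0625, 0.375) − 0.125·(0.625, -0.75, -4.5) = (-0.640625, 0.15625, 0.9375)
Step 4: at (-0.640625, 0.15625, 0.9375), ∇F = (0.15625, -0.375, -2.25) → (-0.640625, 0.15625, 0.9375) − 0.125·(0.15625, -0.375, -2.25) = (-0.66015625, 0.203125, 1.21875)

(-0.66015625, 0.203125, 1.21875)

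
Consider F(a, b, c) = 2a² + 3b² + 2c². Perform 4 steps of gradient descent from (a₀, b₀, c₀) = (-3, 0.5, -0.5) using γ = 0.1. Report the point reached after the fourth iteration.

∇F = (4a, 6b, 4c)
Step 1: at (-3, 0.5, -0.5), ∇F = (-12, 3, -2) → (-3, 0.5, -0.5) − 0.1·(-12, 3, -2) = (-1.8, 0.2, -0.3)
Step 2: at (-1.8, 0.2, -0.3), ∇F = (-7.2, 1.2, -1.2) → (-1.8, 0.2, -0.3) − 0.1·(-7.2, 1.2, -1.2) = (-1.08, 0.08, -0.18)
Step 3: at (-1.08, 0.08, -0.18), ∇F = (-4.32, 0.48, -0.72) → (-1.08, 0.08, -0.18) − 0.1·(-4.32, 0.48, -0.72) = (-0.648, 0.032, -0.108)
Step 4: at (-0.648, 0.032, -0.108), ∇F = (-2.592, 0.192, -0.432) → (-0.648, 0.032, -0.108) − 0.1·(-2.592, 0.192, -0.432) = (-0.3888, 0.0128, -0.0648)

(-0.3888, 0.0128, -0.0648)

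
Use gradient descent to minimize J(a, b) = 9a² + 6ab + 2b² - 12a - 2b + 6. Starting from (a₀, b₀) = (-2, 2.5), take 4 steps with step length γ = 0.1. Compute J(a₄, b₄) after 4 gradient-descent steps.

35.2333216

∇J = (18a + 6b - 12, 6a + 4b - 2)
(a₁, b₁) = (-2, 2.5) − 0.1·(-33, -4) = (1.3, 2.9)
(a₂, b₂) = (1.3, 2.9) − 0.1·(28.8, 17.4) = (-1.58, 1.16)
(a₃, b₃) = (-1.58, 1.16) − 0.1·(-33.48, -6.84) = (1.768, 1.844)
(a₄, b₄) = (1.768, 1.844) − 0.1·(30.888, 15.984) = (-1.3208, 0.2456)
J(-1.3208, 0.2456) = 35.2333216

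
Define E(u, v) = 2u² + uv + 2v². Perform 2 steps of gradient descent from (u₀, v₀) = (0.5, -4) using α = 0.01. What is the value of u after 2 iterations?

0.53765

∇E = (4u + v, u + 4v)
(u₁, v₁) = (0.5, -4) − 0.01·(-2, -15.5) = (0.52, -3.845)
(u₂, v₂) = (0.52, -3.845) − 0.01·(-1.765, -14.86) = (0.53765, -3.6964)
u = 0.53765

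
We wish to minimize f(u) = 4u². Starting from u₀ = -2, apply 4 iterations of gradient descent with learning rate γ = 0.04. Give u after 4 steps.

f′(u) = 8u
u₁ = -2 − 0.04·(-16) = -1.36
u₂ = -1.36 − 0.04·(-10.88) = -0.9248
u₃ = -0.9248 − 0.04·(-7.3984) = -0.628864
u₄ = -0.628864 − 0.04·(-5.030912) = -0.42762752

-0.42762752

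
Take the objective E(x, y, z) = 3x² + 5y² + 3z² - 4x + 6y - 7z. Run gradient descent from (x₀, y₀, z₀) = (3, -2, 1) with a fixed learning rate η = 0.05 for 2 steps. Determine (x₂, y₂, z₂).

(1.81, -0.95, 1.085)

∇E = (6x - 4, 10y + 6, 6z - 7)
Step 1: at (3, -2, 1), ∇E = (14, -14, -1) → (3, -2, 1) − 0.05·(14, -14, -1) = (2.3, -1.3, 1.05)
Step 2: at (2.3, -1.3, 1.05), ∇E = (9.8, -7, -0.7) → (2.3, -1.3, 1.05) − 0.05·(9.8, -7, -0.7) = (1.81, -0.95, 1.085)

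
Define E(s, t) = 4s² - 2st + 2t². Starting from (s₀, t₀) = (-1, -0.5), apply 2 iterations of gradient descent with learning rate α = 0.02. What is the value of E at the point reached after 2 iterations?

∇E = (8s - 2t, -2s + 4t)
(s₁, t₁) = (-1, -0.5) − 0.02·(-7, 0) = (-0.86, -0.5)
(s₂, t₂) = (-0.86, -0.5) − 0.02·(-5.88, -0.28) = (-0.7424, -0.4944)
E(-0.7424, -0.4944) = 1.95940864

1.95940864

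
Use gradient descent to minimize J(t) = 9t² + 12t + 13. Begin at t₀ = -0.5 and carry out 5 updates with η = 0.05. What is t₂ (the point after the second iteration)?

-0.665

J′(t) = 18t + 12
t₁ = -0.5 − 0.05·3 = -0.65
t₂ = -0.65 − 0.05·0.3 = -0.665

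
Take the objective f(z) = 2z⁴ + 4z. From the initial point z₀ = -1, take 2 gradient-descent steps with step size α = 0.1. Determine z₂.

f′(z) = 8z³ + 4
Step 1: f′(-1) = -4; z₁ = -1 − 0.1·(-4) = -0.6
Step 2: f′(-0.6) = 2.272; z₂ = -0.6 − 0.1·2.272 = -0.8272

-0.8272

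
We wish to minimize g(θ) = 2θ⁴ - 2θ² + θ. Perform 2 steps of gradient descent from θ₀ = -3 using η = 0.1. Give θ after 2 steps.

-4118.0536

g′(θ) = 8θ³ - 4θ + 1
θ₁ = -3 − 0.1·(-203) = 17.3
θ₂ = 17.3 − 0.1·41353.536 = -4118.0536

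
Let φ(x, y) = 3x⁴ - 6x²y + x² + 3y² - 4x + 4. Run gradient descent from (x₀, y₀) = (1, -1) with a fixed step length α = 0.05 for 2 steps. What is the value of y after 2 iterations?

∇φ = (12x³ - 12xy + 2x - 4, -6x² + 6y)
Step 1: at (1, -1), ∇φ = (22, -12) → (1, -1) − 0.05·(22, -12) = (-0.1, -0.4)
Step 2: at (-0.1, -0.4), ∇φ = (-4.692, -2.46) → (-0.1, -0.4) − 0.05·(-4.692, -2.46) = (0.1346, -0.277)
y = -0.277

-0.277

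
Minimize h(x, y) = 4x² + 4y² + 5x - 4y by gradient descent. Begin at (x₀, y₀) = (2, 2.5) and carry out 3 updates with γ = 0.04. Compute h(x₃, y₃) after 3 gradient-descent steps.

∇h = (8x + 5, 8y - 4)
(x₁, y₁) = (2, 2.5) − 0.04·(21, 16) = (1.16, 1.86)
(x₂, y₂) = (1.16, 1.86) − 0.04·(14.28, 10.88) = (0.5888, 1.4248)
(x₃, y₃) = (0.5888, 1.4248) − 0.04·(9.7104, 7.3984) = (0.200384, 1.128864)
h(0.200384, 1.128864) = 1.744414711808

1.744414711808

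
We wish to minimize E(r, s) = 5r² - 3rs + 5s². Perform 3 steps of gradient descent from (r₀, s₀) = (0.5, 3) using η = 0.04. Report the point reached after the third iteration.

(0.514944, 0.791424)

∇E = (10r - 3s, -3r + 10s)
Step 1: at (0.5, 3), ∇E = (-4, 28.5) → (0.5, 3) − 0.04·(-4, 28.5) = (0.66, 1.86)
Step 2: at (0.66, 1.86), ∇E = (1.02, 16.62) → (0.66, 1.86) − 0.04·(1.02, 16.62) = (0.6192, 1.1952)
Step 3: at (0.6192, 1.1952), ∇E = (2.6064, 10.0944) → (0.6192, 1.1952) − 0.04·(2.6064, 10.0944) = (0.514944, 0.791424)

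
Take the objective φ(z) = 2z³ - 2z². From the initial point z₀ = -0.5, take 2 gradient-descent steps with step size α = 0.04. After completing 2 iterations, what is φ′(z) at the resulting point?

φ′(z) = 6z² - 4z
Step 1: φ′(-0.5) = 3.5; z₁ = -0.5 − 0.04·3.5 = -0.64
Step 2: φ′(-0.64) = 5.0176; z₂ = -0.64 − 0.04·5.0176 = -0.840704
φ′(z) at (-0.840704) = 7.603515293696

7.603515293696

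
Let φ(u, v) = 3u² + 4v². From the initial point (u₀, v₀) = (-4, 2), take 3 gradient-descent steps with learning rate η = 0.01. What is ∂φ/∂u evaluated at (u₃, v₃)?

-19.934016

∇φ = (6u, 8v)
Step 1: at (-4, 2), ∇φ = (-24, 16) → (-4, 2) − 0.01·(-24, 16) = (-3.76, 1.84)
Step 2: at (-3.76, 1.84), ∇φ = (-22.56, 14.72) → (-3.76, 1.84) − 0.01·(-22.56, 14.72) = (-3.5344, 1.6928)
Step 3: at (-3.5344, 1.6928), ∇φ = (-21.2064, 13.5424) → (-3.5344, 1.6928) − 0.01·(-21.2064, 13.5424) = (-3.322336, 1.557376)
∂φ/∂u at (-3.322336, 1.557376) = -19.934016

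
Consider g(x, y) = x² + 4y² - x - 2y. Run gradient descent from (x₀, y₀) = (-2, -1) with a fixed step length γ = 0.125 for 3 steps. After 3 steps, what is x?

-0.5546875

∇g = (2x - 1, 8y - 2)
(x₁, y₁) = (-2, -1) − 0.125·(-5, -10) = (-1.375, 0.25)
(x₂, y₂) = (-1.375, 0.25) − 0.125·(-3.75, 0) = (-0.90625, 0.25)
(x₃, y₃) = (-0.90625, 0.25) − 0.125·(-2.8125, 0) = (-0.5546875, 0.25)
x = -0.5546875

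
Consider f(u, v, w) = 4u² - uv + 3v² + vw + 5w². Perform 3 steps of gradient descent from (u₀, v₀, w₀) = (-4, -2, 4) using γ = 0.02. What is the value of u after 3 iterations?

∇f = (8u - v, -u + 6v + w, v + 10w)
(u₁, v₁, w₁) = (-4, -2, 4) − 0.02·(-30, -4, 38) = (-3.4, -1.92, 3.24)
(u₂, v₂, w₂) = (-3.4, -1.92, 3.24) − 0.02·(-25.28, -4.88, 30.48) = (-2.8944, -1.8224, 2.6304)
(u₃, v₃, w₃) = (-2.8944, -1.8224, 2.6304) − 0.02·(-21.3328, -5.4096, 24.4816) = (-2.467744, -1.714208, 2.140768)
u = -2.467744

-2.467744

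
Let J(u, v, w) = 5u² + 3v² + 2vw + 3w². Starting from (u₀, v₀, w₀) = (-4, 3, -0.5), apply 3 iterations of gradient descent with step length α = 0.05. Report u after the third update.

-0.5

∇J = (10u, 6v + 2w, 2v + 6w)
(u₁, v₁, w₁) = (-4, 3, -0.5) − 0.05·(-40, 17, 3) = (-2, 2.15, -0.65)
(u₂, v₂, w₂) = (-2, 2.15, -0.65) − 0.05·(-20, 11.6, 0.4) = (-1, 1.57, -0.67)
(u₃, v₃, w₃) = (-1, 1.57, -0.67) − 0.05·(-10, 8.08, -0.88) = (-0.5, 1.166, -0.626)
u = -0.5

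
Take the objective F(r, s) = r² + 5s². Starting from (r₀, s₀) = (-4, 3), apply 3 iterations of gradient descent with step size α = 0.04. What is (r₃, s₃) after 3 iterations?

∇F = (2r, 10s)
Step 1: at (-4, 3), ∇F = (-8, 30) → (-4, 3) − 0.04·(-8, 30) = (-3.68, 1.8)
Step 2: at (-3.68, 1.8), ∇F = (-7.36, 18) → (-3.68, 1.8) − 0.04·(-7.36, 18) = (-3.3856, 1.08)
Step 3: at (-3.3856, 1.08), ∇F = (-6.7712, 10.8) → (-3.3856, 1.08) − 0.04·(-6.7712, 10.8) = (-3.114752, 0.648)

(-3.114752, 0.648)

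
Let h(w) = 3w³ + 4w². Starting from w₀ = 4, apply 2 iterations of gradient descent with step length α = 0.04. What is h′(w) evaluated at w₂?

218.720804470784

h′(w) = 9w² + 8w
Step 1: h′(4) = 176; w₁ = 4 − 0.04·176 = -3.04
Step 2: h′(-3.04) = 58.8544; w₂ = -3.04 − 0.04·58.8544 = -5.394176
h′(w) at (-5.394176) = 218.720804470784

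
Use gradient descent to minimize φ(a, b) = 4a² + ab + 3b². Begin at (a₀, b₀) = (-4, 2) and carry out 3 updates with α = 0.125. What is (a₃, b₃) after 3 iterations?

∇φ = (8a + b, a + 6b)
Step 1: at (-4, 2), ∇φ = (-30, 8) → (-4, 2) − 0.125·(-30, 8) = (-0.25, 1)
Step 2: at (-0.25, 1), ∇φ = (-1, 5.75) → (-0.25, 1) − 0.125·(-1, 5.75) = (-0.125, 0.28125)
Step 3: at (-0.125, 0.28125), ∇φ = (-0.71875, 1.5625) → (-0.125, 0.28125) − 0.125·(-0.71875, 1.5625) = (-0.03515625, 0.0859375)

(-0.03515625, 0.0859375)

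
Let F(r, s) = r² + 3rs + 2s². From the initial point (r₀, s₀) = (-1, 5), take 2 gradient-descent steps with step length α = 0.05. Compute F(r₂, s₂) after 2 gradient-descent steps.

7.34015

∇F = (2r + 3s, 3r + 4s)
Step 1: at (-1, 5), ∇F = (13, 17) → (-1, 5) − 0.05·(13, 17) = (-1.65, 4.15)
Step 2: at (-1.65, 4.15), ∇F = (9.15, 11.65) → (-1.65, 4.15) − 0.05·(9.15, 11.65) = (-2.1075, 3.5675)
F(-2.1075, 3.5675) = 7.34015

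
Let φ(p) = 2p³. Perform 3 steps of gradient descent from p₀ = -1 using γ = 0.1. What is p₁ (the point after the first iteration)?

-1.6

φ′(p) = 6p²
p₁ = -1 − 0.1·6 = -1.6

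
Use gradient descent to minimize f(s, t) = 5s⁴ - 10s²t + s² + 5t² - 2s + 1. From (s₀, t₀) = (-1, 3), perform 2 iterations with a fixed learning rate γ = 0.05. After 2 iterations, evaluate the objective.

∇f = (20s³ - 20st + 2s - 2, -10s² + 10t)
(s₁, t₁) = (-1, 3) − 0.05·(36, 20) = (-2.8, 2)
(s₂, t₂) = (-2.8, 2) − 0.05·(-334.64, -58.4) = (13.932, 4.92)
f(13.932, 4.92) = 179113.77910914688

179113.77910914688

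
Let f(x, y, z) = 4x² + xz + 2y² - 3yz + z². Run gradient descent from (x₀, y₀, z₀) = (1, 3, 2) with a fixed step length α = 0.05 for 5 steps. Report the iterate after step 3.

∇f = (8x + z, 4y - 3z, x - 3y + 2z)
Step 1: at (1, 3, 2), ∇f = (10, 6, -4) → (1, 3, 2) − 0.05·(10, 6, -4) = (0.5, 2.7, 2.2)
Step 2: at (0.5, 2.7, 2.2), ∇f = (6.2, 4.2, -3.2) → (0.5, 2.7, 2.2) − 0.05·(6.2, 4.2, -3.2) = (0.19, 2.49, 2.36)
Step 3: at (0.19, 2.49, 2.36), ∇f = (3.88, 2.88, -2.56) → (0.19, 2.49, 2.36) − 0.05·(3.88, 2.88, -2.56) = (-0.004, 2.346, 2.488)

(-0.004, 2.346, 2.488)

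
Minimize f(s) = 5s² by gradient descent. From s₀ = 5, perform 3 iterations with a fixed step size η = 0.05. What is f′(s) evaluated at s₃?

6.25

f′(s) = 10s
s₁ = 5 − 0.05·50 = 2.5
s₂ = 2.5 − 0.05·25 = 1.25
s₃ = 1.25 − 0.05·12.5 = 0.625
f′(s) at (0.625) = 6.25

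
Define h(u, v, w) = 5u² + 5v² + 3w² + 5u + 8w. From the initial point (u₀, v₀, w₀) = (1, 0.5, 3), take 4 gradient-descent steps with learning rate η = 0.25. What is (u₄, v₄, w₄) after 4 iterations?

(7.09375, 2.53125, -1.0625)

∇h = (10u + 5, 10v, 6w + 8)
(u₁, v₁, w₁) = (1, 0.5, 3) − 0.25·(15, 5, 26) = (-2.75, -0.75, -3.5)
(u₂, v₂, w₂) = (-2.75, -0.75, -3.5) − 0.25·(-22.5, -7.5, -13) = (2.875, 1.125, -0.25)
(u₃, v₃, w₃) = (2.875, 1.125, -0.25) − 0.25·(33.75, 11.25, 6.5) = (-5.5625, -1.6875, -1.875)
(u₄, v₄, w₄) = (-5.5625, -1.6875, -1.875) − 0.25·(-50.625, -16.875, -3.25) = (7.09375, 2.53125, -1.0625)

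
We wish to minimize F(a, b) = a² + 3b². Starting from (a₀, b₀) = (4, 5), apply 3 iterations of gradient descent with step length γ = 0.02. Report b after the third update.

∇F = (2a, 6b)
Step 1: at (4, 5), ∇F = (8, 30) → (4, 5) − 0.02·(8, 30) = (3.84, 4.4)
Step 2: at (3.84, 4.4), ∇F = (7.68, 26.4) → (3.84, 4.4) − 0.02·(7.68, 26.4) = (3.6864, 3.872)
Step 3: at (3.6864, 3.872), ∇F = (7.3728, 23.232) → (3.6864, 3.872) − 0.02·(7.3728, 23.232) = (3.538944, 3.40736)
b = 3.40736

3.40736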